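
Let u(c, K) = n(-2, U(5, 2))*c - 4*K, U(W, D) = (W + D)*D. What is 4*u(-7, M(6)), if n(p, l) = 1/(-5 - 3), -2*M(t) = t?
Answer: 103/2 ≈ 51.500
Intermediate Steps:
M(t) = -t/2
U(W, D) = D*(D + W) (U(W, D) = (D + W)*D = D*(D + W))
n(p, l) = -⅛ (n(p, l) = 1/(-8) = -⅛)
u(c, K) = -4*K - c/8 (u(c, K) = -c/8 - 4*K = -4*K - c/8)
4*u(-7, M(6)) = 4*(-(-2)*6 - ⅛*(-7)) = 4*(-4*(-3) + 7/8) = 4*(12 + 7/8) = 4*(103/8) = 103/2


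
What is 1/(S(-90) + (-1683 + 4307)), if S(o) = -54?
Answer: 1/2570 ≈ 0.00038911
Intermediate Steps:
1/(S(-90) + (-1683 + 4307)) = 1/(-54 + (-1683 + 4307)) = 1/(-54 + 2624) = 1/2570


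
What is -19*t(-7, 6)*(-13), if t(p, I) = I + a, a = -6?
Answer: 0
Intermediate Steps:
t(p, I) = -6 + I (t(p, I) = I - 6 = -6 + I)
-19*t(-7, 6)*(-13) = -19*(-6 + 6)*(-13) = -19*0*(-13) = 0*(-13) = 0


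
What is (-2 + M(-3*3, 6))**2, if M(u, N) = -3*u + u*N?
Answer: 841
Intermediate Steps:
M(u, N) = -3*u + N*u
(-2 + M(-3*3, 6))**2 = (-2 + (-3*3)*(-3 + 6))**2 = (-2 - 9*3)**2 = (-2 - 27)**2 = (-29)**2 = 841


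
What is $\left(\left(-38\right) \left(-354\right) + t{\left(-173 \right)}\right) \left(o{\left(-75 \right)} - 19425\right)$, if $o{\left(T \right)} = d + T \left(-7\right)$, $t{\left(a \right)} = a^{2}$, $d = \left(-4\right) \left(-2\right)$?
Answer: $-819553852$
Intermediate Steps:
$d = 8$
$o{\left(T \right)} = 8 - 7 T$ ($o{\left(T \right)} = 8 + T \left(-7\right) = 8 - 7 T$)
$\left(\left(-38\right) \left(-354\right) + t{\left(-173 \right)}\right) \left(o{\left(-75 \right)} - 19425\right) = \left(\left(-38\right) \left(-354\right) + \left(-173\right)^{2}\right) \left(\left(8 - -525\right) - 19425\right) = \left(13452 + 29929\right) \left(\left(8 + 525\right) - 19425\right) = 43381 \left(533 - 19425\right) = 43381 \left(-18892\right) = -819553852$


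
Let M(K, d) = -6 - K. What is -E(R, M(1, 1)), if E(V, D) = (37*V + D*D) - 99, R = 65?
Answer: -2355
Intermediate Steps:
E(V, D) = -99 + D² + 37*V (E(V, D) = (37*V + D²) - 99 = (D² + 37*V) - 99 = -99 + D² + 37*V)
-E(R, M(1, 1)) = -(-99 + (-6 - 1*1)² + 37*65) = -(-99 + (-6 - 1)² + 2405) = -(-99 + (-7)² + 2405) = -(-99 + 49 + 2405) = -1*2355 = -2355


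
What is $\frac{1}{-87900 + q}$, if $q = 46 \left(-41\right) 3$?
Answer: $- \frac{1}{93558} \approx -1.0689 \cdot 10^{-5}$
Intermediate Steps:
$q = -5658$ ($q = \left(-1886\right) 3 = -5658$)
$\frac{1}{-87900 + q} = \frac{1}{-87900 - 5658} = \frac{1}{-93558} = - \frac{1}{93558}$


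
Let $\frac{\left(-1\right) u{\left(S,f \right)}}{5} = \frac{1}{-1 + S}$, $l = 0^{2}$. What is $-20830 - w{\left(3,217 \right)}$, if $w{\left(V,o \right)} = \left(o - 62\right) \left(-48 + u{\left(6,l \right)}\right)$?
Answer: $-13235$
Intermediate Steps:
$l = 0$
$u{\left(S,f \right)} = - \frac{5}{-1 + S}$
$w{\left(V,o \right)} = 3038 - 49 o$ ($w{\left(V,o \right)} = \left(o - 62\right) \left(-48 - \frac{5}{-1 + 6}\right) = \left(-62 + o\right) \left(-48 - \frac{5}{5}\right) = \left(-62 + o\right) \left(-48 - 1\right) = \left(-62 + o\right) \left(-49\right) = 3038 - 49 o$)
$-20830 - w{\left(3,217 \right)} = -20830 - \left(3038 - 10633\right) = -20830 - -7595 = -20830 + 7595 = -13235$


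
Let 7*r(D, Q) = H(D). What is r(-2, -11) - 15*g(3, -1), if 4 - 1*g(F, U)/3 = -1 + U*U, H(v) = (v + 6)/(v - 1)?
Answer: -3784/21 ≈ -180.19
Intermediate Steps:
H(v) = (6 + v)/(-1 + v)
r(D, Q) = (6 + D)/(7*(-1 + D)) (r(D, Q) = ((6 + D)/(-1 + D))/7 = (6 + D)/(7*(-1 + D)))
g(F, U) = 15 - 3*U**2 (g(F, U) = 12 - 3*(-1 + U*U) = 12 - 3*(-1 + U**2) = 12 + (3 - 3*U**2) = 15 - 3*U**2)
r(-2, -11) - 15*g(3, -1) = (6 - 2)/(7*(-1 - 2)) - 15*(15 - 3*(-1)**2) = (1/7)*4/(-3) - 15*(15 - 3*1) = (1/7)*(-1/3)*4 - 15*(15 - 3) = -4/21 - 15*12 = -4/21 - 180 = -3784/21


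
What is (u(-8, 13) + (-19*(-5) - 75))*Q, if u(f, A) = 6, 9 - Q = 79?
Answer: -1820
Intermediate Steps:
Q = -70 (Q = 9 - 1*79 = 9 - 79 = -70)
(u(-8, 13) + (-19*(-5) - 75))*Q = (6 + (-19*(-5) - 75))*(-70) = (6 + (95 - 75))*(-70) = (6 + 20)*(-70) = 26*(-70) = -1820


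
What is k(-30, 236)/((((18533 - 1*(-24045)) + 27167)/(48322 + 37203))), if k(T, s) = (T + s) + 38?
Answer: 4173620/13949 ≈ 299.21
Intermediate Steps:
k(T, s) = 38 + T + s
k(-30, 236)/((((18533 - 1*(-24045)) + 27167)/(48322 + 37203))) = (38 - 30 + 236)/((((18533 - 1*(-24045)) + 27167)/(48322 + 37203))) = 244/((((18533 + 24045) + 27167)/85525)) = 244/(((42578 + 27167)*(1/85525))) = 244/((69745*(1/85525))) = 244/(13949/17105) = 244*(17105/13949) = 4173620/13949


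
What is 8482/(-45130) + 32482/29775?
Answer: 121336111/134374575 ≈ 0.90297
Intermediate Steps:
8482/(-45130) + 32482/29775 = 8482*(-1/45130) + 32482*(1/29775) = -4241/22565 + 32482/29775 = 121336111/134374575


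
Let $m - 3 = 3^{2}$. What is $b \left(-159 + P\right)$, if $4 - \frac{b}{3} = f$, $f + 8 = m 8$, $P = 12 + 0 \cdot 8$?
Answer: $37044$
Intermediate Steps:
$m = 12$ ($m = 3 + 3^{2} = 3 + 9 = 12$)
$P = 12$ ($P = 12 + 0 = 12$)
$f = 88$ ($f = -8 + 12 \cdot 8 = -8 + 96 = 88$)
$b = -252$ ($b = 12 - 264 = -252$)
$b \left(-159 + P\right) = - 252 \left(-159 + 12\right) = \left(-252\right) \left(-147\right) = 37044$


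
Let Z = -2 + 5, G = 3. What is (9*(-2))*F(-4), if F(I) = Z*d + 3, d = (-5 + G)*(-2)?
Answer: -270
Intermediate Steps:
d = 4 (d = (-5 + 3)*(-2) = -2*(-2) = 4)
Z = 3
F(I) = 15 (F(I) = 3*4 + 3 = 12 + 3 = 15)
(9*(-2))*F(-4) = (9*(-2))*15 = -18*15 = -270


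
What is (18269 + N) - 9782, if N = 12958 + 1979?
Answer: 23424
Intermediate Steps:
N = 14937
(18269 + N) - 9782 = (18269 + 14937) - 9782 = 33206 - 9782 = 23424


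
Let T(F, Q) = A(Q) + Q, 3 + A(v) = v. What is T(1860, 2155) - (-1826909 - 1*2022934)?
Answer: 3854150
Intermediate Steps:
A(v) = -3 + v
T(F, Q) = -3 + 2*Q (T(F, Q) = (-3 + Q) + Q = -3 + 2*Q)
T(1860, 2155) - (-1826909 - 1*2022934) = (-3 + 2*2155) - (-1826909 - 1*2022934) = (-3 + 4310) - (-1826909 - 2022934) = 4307 - 1*(-3849843) = 4307 + 3849843 = 3854150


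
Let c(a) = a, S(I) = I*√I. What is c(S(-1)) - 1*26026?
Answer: -26026 - I ≈ -26026.0 - 1.0*I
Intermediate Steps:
S(I) = I^(3/2)
c(S(-1)) - 1*26026 = (-1)^(3/2) - 1*26026 = -I - 26026 = -26026 - I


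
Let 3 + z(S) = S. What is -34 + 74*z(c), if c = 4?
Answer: 40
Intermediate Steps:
z(S) = -3 + S
-34 + 74*z(c) = -34 + 74*(-3 + 4) = -34 + 74*1 = -34 + 74 = 40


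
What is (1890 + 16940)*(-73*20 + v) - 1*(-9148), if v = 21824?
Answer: 383463268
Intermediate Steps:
(1890 + 16940)*(-73*20 + v) - 1*(-9148) = (1890 + 16940)*(-73*20 + 21824) - 1*(-9148) = 18830*(-1460 + 21824) + 9148 = 18830*20364 + 9148 = 383454120 + 9148 = 383463268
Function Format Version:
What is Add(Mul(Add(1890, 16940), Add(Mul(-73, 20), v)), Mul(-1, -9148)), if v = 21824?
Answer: 383463268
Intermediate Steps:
Add(Mul(Add(1890, 16940), Add(Mul(-73, 20), v)), Mul(-1, -9148)) = Add(Mul(Add(1890, 16940), Add(Mul(-73, 20), 21824)), Mul(-1, -9148)) = Add(Mul(18830, Add(-1460, 21824)), 9148) = Add(Mul(18830, 20364), 9148) = Add(383454120, 9148) = 383463268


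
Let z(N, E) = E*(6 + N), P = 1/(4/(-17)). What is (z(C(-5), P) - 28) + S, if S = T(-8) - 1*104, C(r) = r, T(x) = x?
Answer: -577/4 ≈ -144.25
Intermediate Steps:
P = -17/4 (P = 1/(4*(-1/17)) = 1/(-4/17) = -17/4 ≈ -4.2500)
S = -112 (S = -8 - 1*104 = -8 - 104 = -112)
(z(C(-5), P) - 28) + S = (-17*(6 - 5)/4 - 28) - 112 = (-17/4*1 - 28) - 112 = (-17/4 - 28) - 112 = -129/4 - 112 = -577/4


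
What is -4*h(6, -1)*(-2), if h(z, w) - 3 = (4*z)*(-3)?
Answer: -552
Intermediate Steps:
h(z, w) = 3 - 12*z (h(z, w) = 3 + (4*z)*(-3) = 3 - 12*z)
-4*h(6, -1)*(-2) = -4*(3 - 12*6)*(-2) = -4*(3 - 72)*(-2) = -4*(-69)*(-2) = 276*(-2) = -552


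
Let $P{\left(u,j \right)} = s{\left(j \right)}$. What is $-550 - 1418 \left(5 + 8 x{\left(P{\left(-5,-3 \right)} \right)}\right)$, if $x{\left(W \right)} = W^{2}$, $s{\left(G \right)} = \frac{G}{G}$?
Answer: $-18984$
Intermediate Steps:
$s{\left(G \right)} = 1$
$P{\left(u,j \right)} = 1$
$-550 - 1418 \left(5 + 8 x{\left(P{\left(-5,-3 \right)} \right)}\right) = -550 - 1418 \left(5 + 8 \cdot 1^{2}\right) = -550 - 1418 \left(5 + 8 \cdot 1\right) = -550 - 1418 \left(5 + 8\right) = -550 - 18434 = -18984$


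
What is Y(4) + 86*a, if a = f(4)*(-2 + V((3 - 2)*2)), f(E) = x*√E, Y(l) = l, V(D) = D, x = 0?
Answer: 4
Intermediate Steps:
f(E) = 0 (f(E) = 0*√E = 0)
a = 0 (a = 0*(-2 + (3 - 2)*2) = 0*(-2 + 1*2) = 0*(-2 + 2) = 0*0 = 0)
Y(4) + 86*a = 4 + 86*0 = 4 + 0 = 4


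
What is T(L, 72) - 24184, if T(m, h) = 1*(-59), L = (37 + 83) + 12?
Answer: -24243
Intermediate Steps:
L = 132 (L = 120 + 12 = 132)
T(m, h) = -59
T(L, 72) - 24184 = -59 - 24184 = -24243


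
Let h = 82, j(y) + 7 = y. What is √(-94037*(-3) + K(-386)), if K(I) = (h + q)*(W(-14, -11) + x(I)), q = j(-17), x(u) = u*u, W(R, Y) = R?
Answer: √8923067 ≈ 2987.1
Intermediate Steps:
j(y) = -7 + y
x(u) = u²
q = -24 (q = -7 - 17 = -24)
K(I) = -812 + 58*I² (K(I) = (82 - 24)*(-14 + I²) = 58*(-14 + I²) = -812 + 58*I²)
√(-94037*(-3) + K(-386)) = √(-94037*(-3) + (-812 + 58*(-386)²)) = √(282111 + (-812 + 58*148996)) = √(282111 + (-812 + 8641768)) = √(282111 + 8640956) = √8923067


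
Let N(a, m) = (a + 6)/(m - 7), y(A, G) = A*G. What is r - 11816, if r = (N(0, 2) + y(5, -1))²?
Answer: -294439/25 ≈ -11778.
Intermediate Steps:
N(a, m) = (6 + a)/(-7 + m)
r = 961/25 (r = ((6 + 0)/(-7 + 2) + 5*(-1))² = (6/(-5) - 5)² = (-⅕*6 - 5)² = (-6/5 - 5)² = (-31/5)² = 961/25 ≈ 38.440)
r - 11816 = 961/25 - 11816 = -294439/25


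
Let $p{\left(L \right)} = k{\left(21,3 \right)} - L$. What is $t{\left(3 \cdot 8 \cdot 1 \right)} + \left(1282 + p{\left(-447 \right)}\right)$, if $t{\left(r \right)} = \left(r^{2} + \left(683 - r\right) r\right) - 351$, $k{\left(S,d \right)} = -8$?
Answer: $17762$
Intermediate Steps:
$t{\left(r \right)} = -351 + r^{2} + r \left(683 - r\right)$ ($t{\left(r \right)} = \left(r^{2} + r \left(683 - r\right)\right) - 351 = -351 + r^{2} + r \left(683 - r\right)$)
$p{\left(L \right)} = -8 - L$
$t{\left(3 \cdot 8 \cdot 1 \right)} + \left(1282 + p{\left(-447 \right)}\right) = \left(-351 + 683 \cdot 3 \cdot 8 \cdot 1\right) + \left(1282 - -439\right) = \left(-351 + 683 \cdot 24 \cdot 1\right) + \left(1282 + \left(-8 + 447\right)\right) = \left(-351 + 683 \cdot 24\right) + \left(1282 + 439\right) = \left(-351 + 16392\right) + 1721 = 16041 + 1721 = 17762$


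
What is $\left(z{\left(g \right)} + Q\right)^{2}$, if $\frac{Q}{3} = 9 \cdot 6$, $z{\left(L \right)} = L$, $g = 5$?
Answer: $27889$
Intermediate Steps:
$Q = 162$ ($Q = 3 \cdot 9 \cdot 6 = 3 \cdot 54 = 162$)
$\left(z{\left(g \right)} + Q\right)^{2} = \left(5 + 162\right)^{2} = 167^{2} = 27889$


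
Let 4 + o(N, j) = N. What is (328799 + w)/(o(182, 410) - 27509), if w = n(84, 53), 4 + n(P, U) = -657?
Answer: -328138/27331 ≈ -12.006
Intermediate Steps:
n(P, U) = -661 (n(P, U) = -4 - 657 = -661)
o(N, j) = -4 + N
w = -661
(328799 + w)/(o(182, 410) - 27509) = (328799 - 661)/((-4 + 182) - 27509) = 328138/(178 - 27509) = 328138/(-27331) = 328138*(-1/27331) = -328138/27331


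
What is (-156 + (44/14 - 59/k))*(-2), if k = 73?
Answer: 157046/511 ≈ 307.33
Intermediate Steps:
(-156 + (44/14 - 59/k))*(-2) = (-156 + (44/14 - 59/73))*(-2) = (-156 + (44*(1/14) - 59*1/73))*(-2) = (-156 + (22/7 - 59/73))*(-2) = (-156 + 1193/511)*(-2) = -78523/511*(-2) = 157046/511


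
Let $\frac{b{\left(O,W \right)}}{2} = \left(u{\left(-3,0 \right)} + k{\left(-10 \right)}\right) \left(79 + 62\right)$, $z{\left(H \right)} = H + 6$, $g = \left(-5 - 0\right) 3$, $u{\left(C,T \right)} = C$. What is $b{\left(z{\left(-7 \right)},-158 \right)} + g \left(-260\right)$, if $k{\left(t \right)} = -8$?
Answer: $798$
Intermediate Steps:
$g = -15$ ($g = \left(-5 + 0\right) 3 = \left(-5\right) 3 = -15$)
$z{\left(H \right)} = 6 + H$
$b{\left(O,W \right)} = -3102$ ($b{\left(O,W \right)} = 2 \left(-3 - 8\right) \left(79 + 62\right) = 2 \left(\left(-11\right) 141\right) = 2 \left(-1551\right) = -3102$)
$b{\left(z{\left(-7 \right)},-158 \right)} + g \left(-260\right) = -3102 - -3900 = -3102 + 3900 = 798$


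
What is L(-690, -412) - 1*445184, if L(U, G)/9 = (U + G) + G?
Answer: -458810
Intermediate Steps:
L(U, G) = 9*U + 18*G (L(U, G) = 9*((U + G) + G) = 9*((G + U) + G) = 9*(U + 2*G) = 9*U + 18*G)
L(-690, -412) - 1*445184 = (9*(-690) + 18*(-412)) - 1*445184 = (-6210 - 7416) - 445184 = -13626 - 445184 = -458810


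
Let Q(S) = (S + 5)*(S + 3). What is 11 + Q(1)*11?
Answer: 275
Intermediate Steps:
Q(S) = (3 + S)*(5 + S) (Q(S) = (5 + S)*(3 + S) = (3 + S)*(5 + S))
11 + Q(1)*11 = 11 + (15 + 1² + 8*1)*11 = 11 + (15 + 1 + 8)*11 = 11 + 24*11 = 11 + 264 = 275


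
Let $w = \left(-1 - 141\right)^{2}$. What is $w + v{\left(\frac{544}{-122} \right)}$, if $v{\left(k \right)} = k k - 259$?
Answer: $\frac{74140489}{3721} \approx 19925.0$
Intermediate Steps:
$w = 20164$ ($w = \left(-142\right)^{2} = 20164$)
$v{\left(k \right)} = -259 + k^{2}$ ($v{\left(k \right)} = k^{2} - 259 = -259 + k^{2}$)
$w + v{\left(\frac{544}{-122} \right)} = 20164 - \left(259 - \left(\frac{544}{-122}\right)^{2}\right) = 20164 - \left(259 - \left(544 \left(- \frac{1}{122}\right)\right)^{2}\right) = 20164 - \left(259 - \left(- \frac{272}{61}\right)^{2}\right) = 20164 + \left(-259 + \frac{73984}{3721}\right) = 20164 - \frac{889755}{3721} = \frac{74140489}{3721}$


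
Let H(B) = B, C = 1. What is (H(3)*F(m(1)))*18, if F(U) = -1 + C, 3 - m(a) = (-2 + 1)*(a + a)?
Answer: 0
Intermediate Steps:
m(a) = 3 + 2*a (m(a) = 3 - (-2 + 1)*(a + a) = 3 - (-1)*2*a = 3 - (-2)*a = 3 + 2*a)
F(U) = 0 (F(U) = -1 + 1 = 0)
(H(3)*F(m(1)))*18 = (3*0)*18 = 0*18 = 0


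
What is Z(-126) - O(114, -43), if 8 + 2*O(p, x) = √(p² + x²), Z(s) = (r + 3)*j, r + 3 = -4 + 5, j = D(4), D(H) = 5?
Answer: 9 - √14845/2 ≈ -51.920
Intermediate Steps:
j = 5
r = -2 (r = -3 + (-4 + 5) = -3 + 1 = -2)
Z(s) = 5 (Z(s) = (-2 + 3)*5 = 1*5 = 5)
O(p, x) = -4 + √(p² + x²)/2
Z(-126) - O(114, -43) = 5 - (-4 + √(114² + (-43)²)/2) = 5 - (-4 + √(12996 + 1849)/2) = 5 - (-4 + √14845/2) = 5 + (4 - √14845/2) = 9 - √14845/2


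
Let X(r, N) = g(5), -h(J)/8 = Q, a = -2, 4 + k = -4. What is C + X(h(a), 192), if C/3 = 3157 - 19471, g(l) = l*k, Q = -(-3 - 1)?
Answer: -48982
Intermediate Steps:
k = -8 (k = -4 - 4 = -8)
Q = 4 (Q = -1*(-4) = 4)
h(J) = -32 (h(J) = -8*4 = -32)
g(l) = -8*l (g(l) = l*(-8) = -8*l)
X(r, N) = -40 (X(r, N) = -8*5 = -40)
C = -48942 (C = 3*(3157 - 19471) = 3*(-16314) = -48942)
C + X(h(a), 192) = -48942 - 40 = -48982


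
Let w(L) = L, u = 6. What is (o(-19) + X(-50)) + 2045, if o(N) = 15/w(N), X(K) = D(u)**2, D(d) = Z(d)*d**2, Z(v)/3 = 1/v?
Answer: 44996/19 ≈ 2368.2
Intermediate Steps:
Z(v) = 3/v
D(d) = 3*d (D(d) = (3/d)*d**2 = 3*d)
X(K) = 324 (X(K) = (3*6)**2 = 18**2 = 324)
o(N) = 15/N
(o(-19) + X(-50)) + 2045 = (15/(-19) + 324) + 2045 = (15*(-1/19) + 324) + 2045 = (-15/19 + 324) + 2045 = 6141/19 + 2045 = 44996/19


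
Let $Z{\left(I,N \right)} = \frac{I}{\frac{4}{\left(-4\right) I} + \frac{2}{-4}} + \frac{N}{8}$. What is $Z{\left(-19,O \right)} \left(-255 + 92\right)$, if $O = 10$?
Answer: $- \frac{484599}{68} \approx -7126.5$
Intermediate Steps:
$Z{\left(I,N \right)} = \frac{N}{8} + \frac{I}{- \frac{1}{2} - \frac{1}{I}}$ ($Z{\left(I,N \right)} = \frac{I}{4 \left(- \frac{1}{4 I}\right) + 2 \left(- \frac{1}{4}\right)} + N \frac{1}{8} = \frac{I}{- \frac{1}{I} - \frac{1}{2}} + \frac{N}{8} = \frac{I}{- \frac{1}{2} - \frac{1}{I}} + \frac{N}{8} = \frac{N}{8} + \frac{I}{- \frac{1}{2} - \frac{1}{I}}$)
$Z{\left(-19,O \right)} \left(-255 + 92\right) = \frac{- 16 \left(-19\right)^{2} + 2 \cdot 10 - 190}{8 \left(2 - 19\right)} \left(-255 + 92\right) = \frac{\left(-16\right) 361 + 20 - 190}{8 \left(-17\right)} \left(-163\right) = \frac{1}{8} \left(- \frac{1}{17}\right) \left(-5776 + 20 - 190\right) \left(-163\right) = \frac{1}{8} \left(- \frac{1}{17}\right) \left(-5946\right) \left(-163\right) = \frac{2973}{68} \left(-163\right) = - \frac{484599}{68}$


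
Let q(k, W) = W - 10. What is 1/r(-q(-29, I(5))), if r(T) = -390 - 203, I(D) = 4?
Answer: -1/593 ≈ -0.0016863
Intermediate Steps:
q(k, W) = -10 + W
r(T) = -593
1/r(-q(-29, I(5))) = 1/(-593) = -1/593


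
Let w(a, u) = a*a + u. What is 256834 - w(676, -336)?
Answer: -199806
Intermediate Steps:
w(a, u) = u + a**2 (w(a, u) = a**2 + u = u + a**2)
256834 - w(676, -336) = 256834 - (-336 + 676**2) = 256834 - (-336 + 456976) = 256834 - 1*456640 = 256834 - 456640 = -199806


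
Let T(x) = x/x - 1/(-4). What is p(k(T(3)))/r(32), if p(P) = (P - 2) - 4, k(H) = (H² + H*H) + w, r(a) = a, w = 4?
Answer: 9/256 ≈ 0.035156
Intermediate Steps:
T(x) = 5/4 (T(x) = 1 - 1*(-¼) = 1 + ¼ = 5/4)
k(H) = 4 + 2*H² (k(H) = (H² + H*H) + 4 = (H² + H²) + 4 = 2*H² + 4 = 4 + 2*H²)
p(P) = -6 + P (p(P) = (-2 + P) - 4 = -6 + P)
p(k(T(3)))/r(32) = (-6 + (4 + 2*(5/4)²))/32 = (-6 + (4 + 2*(25/16)))*(1/32) = (-6 + (4 + 25/8))*(1/32) = (-6 + 57/8)*(1/32) = (9/8)*(1/32) = 9/256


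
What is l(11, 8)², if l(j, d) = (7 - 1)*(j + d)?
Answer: 12996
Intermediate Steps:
l(j, d) = 6*d + 6*j (l(j, d) = 6*(d + j) = 6*d + 6*j)
l(11, 8)² = (6*8 + 6*11)² = (48 + 66)² = 114² = 12996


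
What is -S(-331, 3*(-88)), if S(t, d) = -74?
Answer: 74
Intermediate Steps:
-S(-331, 3*(-88)) = -1*(-74) = 74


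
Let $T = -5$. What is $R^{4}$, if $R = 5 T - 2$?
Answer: $531441$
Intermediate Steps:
$R = -27$ ($R = 5 \left(-5\right) - 2 = -25 + \left(-4 + 2\right) = -25 - 2 = -27$)
$R^{4} = \left(-27\right)^{4} = 531441$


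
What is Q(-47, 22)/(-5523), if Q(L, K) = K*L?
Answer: 1034/5523 ≈ 0.18722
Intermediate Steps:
Q(-47, 22)/(-5523) = (22*(-47))/(-5523) = -1034*(-1/5523) = 1034/5523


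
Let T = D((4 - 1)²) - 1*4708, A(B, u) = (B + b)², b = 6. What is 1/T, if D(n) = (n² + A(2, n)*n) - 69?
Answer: -1/4120 ≈ -0.00024272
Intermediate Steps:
A(B, u) = (6 + B)² (A(B, u) = (B + 6)² = (6 + B)²)
D(n) = -69 + n² + 64*n (D(n) = (n² + (6 + 2)²*n) - 69 = (n² + 8²*n) - 69 = (n² + 64*n) - 69 = -69 + n² + 64*n)
T = -4120 (T = (-69 + ((4 - 1)²)² + 64*(4 - 1)²) - 1*4708 = (-69 + (3²)² + 64*3²) - 4708 = (-69 + 9² + 64*9) - 4708 = (-69 + 81 + 576) - 4708 = 588 - 4708 = -4120)
1/T = 1/(-4120) = -1/4120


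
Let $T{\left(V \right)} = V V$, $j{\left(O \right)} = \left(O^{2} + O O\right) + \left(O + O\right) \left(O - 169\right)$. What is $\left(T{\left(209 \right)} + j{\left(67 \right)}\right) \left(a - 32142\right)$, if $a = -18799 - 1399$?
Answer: $-2040788940$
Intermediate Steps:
$j{\left(O \right)} = 2 O^{2} + 2 O \left(-169 + O\right)$ ($j{\left(O \right)} = \left(O^{2} + O^{2}\right) + 2 O \left(-169 + O\right) = 2 O^{2} + 2 O \left(-169 + O\right)$)
$a = -20198$ ($a = -18799 - 1399 = -20198$)
$T{\left(V \right)} = V^{2}$
$\left(T{\left(209 \right)} + j{\left(67 \right)}\right) \left(a - 32142\right) = \left(209^{2} + 2 \cdot 67 \left(-169 + 2 \cdot 67\right)\right) \left(-20198 - 32142\right) = \left(43681 + 2 \cdot 67 \left(-169 + 134\right)\right) \left(-52340\right) = \left(43681 + 2 \cdot 67 \left(-35\right)\right) \left(-52340\right) = \left(43681 - 4690\right) \left(-52340\right) = 38991 \left(-52340\right) = -2040788940$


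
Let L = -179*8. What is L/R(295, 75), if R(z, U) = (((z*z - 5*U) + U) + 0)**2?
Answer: -1432/7521225625 ≈ -1.9039e-7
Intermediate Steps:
L = -1432
R(z, U) = (z**2 - 4*U)**2 (R(z, U) = (((z**2 - 5*U) + U) + 0)**2 = ((z**2 - 4*U) + 0)**2 = (z**2 - 4*U)**2)
L/R(295, 75) = -1432/(-1*295**2 + 4*75)**2 = -1432/(-1*87025 + 300)**2 = -1432/(-87025 + 300)**2 = -1432/((-86725)**2) = -1432/7521225625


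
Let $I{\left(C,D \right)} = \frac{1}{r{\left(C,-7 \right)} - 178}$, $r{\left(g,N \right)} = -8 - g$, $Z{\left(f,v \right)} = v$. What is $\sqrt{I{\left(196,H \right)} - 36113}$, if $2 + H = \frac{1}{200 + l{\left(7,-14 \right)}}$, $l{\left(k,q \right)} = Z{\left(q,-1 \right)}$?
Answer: $\frac{i \sqrt{5269753794}}{382} \approx 190.03 i$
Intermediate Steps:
$l{\left(k,q \right)} = -1$
$H = - \frac{397}{199}$ ($H = -2 + \frac{1}{200 - 1} = -2 + \frac{1}{199} = - \frac{397}{199} \approx -1.995$)
$I{\left(C,D \right)} = \frac{1}{-186 - C}$ ($I{\left(C,D \right)} = \frac{1}{\left(-8 - C\right) - 178} = \frac{1}{-186 - C}$)
$\sqrt{I{\left(196,H \right)} - 36113} = \sqrt{- \frac{1}{186 + 196} - 36113} = \sqrt{- \frac{1}{382} - 36113} = \sqrt{- \frac{13795167}{382}} = \frac{i \sqrt{5269753794}}{382}$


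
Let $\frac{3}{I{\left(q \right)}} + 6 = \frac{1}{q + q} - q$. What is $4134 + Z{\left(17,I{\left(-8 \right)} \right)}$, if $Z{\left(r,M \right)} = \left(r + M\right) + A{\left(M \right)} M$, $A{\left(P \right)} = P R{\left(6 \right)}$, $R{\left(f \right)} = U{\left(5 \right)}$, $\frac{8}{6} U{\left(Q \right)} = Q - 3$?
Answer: $\frac{3994055}{961} \approx 4156.1$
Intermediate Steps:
$U{\left(Q \right)} = - \frac{9}{4} + \frac{3 Q}{4}$ ($U{\left(Q \right)} = \frac{3 \left(Q - 3\right)}{4} = \frac{3 \left(-3 + Q\right)}{4} = - \frac{9}{4} + \frac{3 Q}{4}$)
$R{\left(f \right)} = \frac{3}{2}$ ($R{\left(f \right)} = - \frac{9}{4} + \frac{3}{4} \cdot 5 = - \frac{9}{4} + \frac{15}{4} = \frac{3}{2}$)
$A{\left(P \right)} = \frac{3 P}{2}$ ($A{\left(P \right)} = P \frac{3}{2} = \frac{3 P}{2}$)
$I{\left(q \right)} = \frac{3}{-6 + \frac{1}{2 q} - q}$ ($I{\left(q \right)} = \frac{3}{-6 - \left(q - \frac{1}{q + q}\right)} = \frac{3}{-6 - \left(q - \frac{1}{2 q}\right)} = \frac{3}{-6 + \frac{1}{2 q} - q}$)
$Z{\left(r,M \right)} = M + r + \frac{3 M^{2}}{2}$ ($Z{\left(r,M \right)} = \left(r + M\right) + \frac{3 M}{2} M = \left(M + r\right) + \frac{3 M^{2}}{2} = M + r + \frac{3 M^{2}}{2}$)
$4134 + Z{\left(17,I{\left(-8 \right)} \right)} = 4134 + \left(\left(-6\right) \left(-8\right) \frac{1}{-1 + 2 \left(-8\right)^{2} + 12 \left(-8\right)} + 17 + \frac{3 \left(\left(-6\right) \left(-8\right) \frac{1}{-1 + 2 \left(-8\right)^{2} + 12 \left(-8\right)}\right)^{2}}{2}\right) = 4134 + \left(\left(-6\right) \left(-8\right) \frac{1}{-1 + 2 \cdot 64 - 96} + 17 + \frac{3 \left(\left(-6\right) \left(-8\right) \frac{1}{-1 + 2 \cdot 64 - 96}\right)^{2}}{2}\right) = 4134 + \left(\left(-6\right) \left(-8\right) \frac{1}{-1 + 128 - 96} + 17 + \frac{3 \left(\left(-6\right) \left(-8\right) \frac{1}{-1 + 128 - 96}\right)^{2}}{2}\right) = 4134 + \left(\left(-6\right) \left(-8\right) \frac{1}{31} + 17 + \frac{3 \left(\left(-6\right) \left(-8\right) \frac{1}{31}\right)^{2}}{2}\right) = 4134 + \left(\frac{48}{31} + 17 + \frac{3 \left(\frac{48}{31}\right)^{2}}{2}\right) = 4134 + \left(\frac{48}{31} + 17 + \frac{3}{2} \cdot \frac{2304}{961}\right) = 4134 + \left(\frac{48}{31} + 17 + \frac{3456}{961}\right) = 4134 + \frac{21281}{961} = \frac{3994055}{961}$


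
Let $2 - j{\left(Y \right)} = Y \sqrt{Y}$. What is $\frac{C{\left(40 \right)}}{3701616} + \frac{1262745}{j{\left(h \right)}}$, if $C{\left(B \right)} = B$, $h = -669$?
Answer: $\frac{1170046365545}{138541452261726} - \frac{844776405 i \sqrt{669}}{299418313} \approx 0.0084455 - 72.975 i$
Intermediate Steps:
$j{\left(Y \right)} = 2 - Y^{\frac{3}{2}}$ ($j{\left(Y \right)} = 2 - Y \sqrt{Y} = 2 - Y^{\frac{3}{2}}$)
$\frac{C{\left(40 \right)}}{3701616} + \frac{1262745}{j{\left(h \right)}} = \frac{40}{3701616} + \frac{1262745}{2 - \left(-669\right)^{\frac{3}{2}}} = 40 \cdot \frac{1}{3701616} + \frac{1262745}{2 - - 669 i \sqrt{669}} = \frac{5}{462702} + \frac{1262745}{2 + 669 i \sqrt{669}}$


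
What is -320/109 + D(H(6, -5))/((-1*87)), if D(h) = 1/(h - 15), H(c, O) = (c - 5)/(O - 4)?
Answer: -1261753/429896 ≈ -2.9350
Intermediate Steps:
H(c, O) = (-5 + c)/(-4 + O)
D(h) = 1/(-15 + h)
-320/109 + D(H(6, -5))/((-1*87)) = -320/109 + 1/((-15 + (-5 + 6)/(-4 - 5))*((-1*87))) = -320*1/109 + 1/(-15 + 1/(-9)*(-87)) = -320/109 - 1/87/(-15 - ⅑*1) = -320/109 - 1/87/(-15 - ⅑) = -320/109 - 1/87/(-136/9) = -320/109 - 9/136*(-1/87) = -320/109 + 3/3944 = -1261753/429896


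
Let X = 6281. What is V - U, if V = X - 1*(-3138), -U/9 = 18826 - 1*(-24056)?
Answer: 395357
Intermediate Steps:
U = -385938 (U = -9*(18826 - 1*(-24056)) = -9*(18826 + 24056) = -9*42882 = -385938)
V = 9419 (V = 6281 - 1*(-3138) = 6281 + 3138 = 9419)
V - U = 9419 - 1*(-385938) = 9419 + 385938 = 395357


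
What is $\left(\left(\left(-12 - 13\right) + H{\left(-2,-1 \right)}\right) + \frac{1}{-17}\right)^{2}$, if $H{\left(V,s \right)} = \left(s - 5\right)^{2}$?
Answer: $\frac{34596}{289} \approx 119.71$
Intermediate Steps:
$H{\left(V,s \right)} = \left(-5 + s\right)^{2}$
$\left(\left(\left(-12 - 13\right) + H{\left(-2,-1 \right)}\right) + \frac{1}{-17}\right)^{2} = \left(\left(\left(-12 - 13\right) + \left(-5 - 1\right)^{2}\right) + \frac{1}{-17}\right)^{2} = \left(\left(-25 + \left(-6\right)^{2}\right) - \frac{1}{17}\right)^{2} = \left(\left(-25 + 36\right) - \frac{1}{17}\right)^{2} = \left(11 - \frac{1}{17}\right)^{2} = \left(\frac{186}{17}\right)^{2} = \frac{34596}{289}$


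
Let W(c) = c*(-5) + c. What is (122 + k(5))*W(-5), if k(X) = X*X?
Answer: 2940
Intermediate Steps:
k(X) = X²
W(c) = -4*c (W(c) = -5*c + c = -4*c)
(122 + k(5))*W(-5) = (122 + 5²)*(-4*(-5)) = (122 + 25)*20 = 147*20 = 2940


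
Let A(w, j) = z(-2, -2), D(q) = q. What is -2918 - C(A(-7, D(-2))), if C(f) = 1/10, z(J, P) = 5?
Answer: -29181/10 ≈ -2918.1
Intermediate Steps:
A(w, j) = 5
C(f) = ⅒
-2918 - C(A(-7, D(-2))) = -2918 - 1*⅒ = -2918 - ⅒ = -29181/10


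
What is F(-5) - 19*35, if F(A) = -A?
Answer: -660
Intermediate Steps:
F(-5) - 19*35 = -1*(-5) - 19*35 = 5 - 665 = -660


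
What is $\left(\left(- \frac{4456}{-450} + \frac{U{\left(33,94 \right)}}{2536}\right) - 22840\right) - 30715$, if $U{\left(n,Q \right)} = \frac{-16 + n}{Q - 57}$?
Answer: $- \frac{1130454809479}{21112200} \approx -53545.0$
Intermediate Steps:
$U{\left(n,Q \right)} = \frac{-16 + n}{-57 + Q}$
$\left(\left(- \frac{4456}{-450} + \frac{U{\left(33,94 \right)}}{2536}\right) - 22840\right) - 30715 = \left(\left(- \frac{4456}{-450} + \frac{\frac{1}{-57 + 94} \left(-16 + 33\right)}{2536}\right) - 22840\right) - 30715 = \left(\left(\left(-4456\right) \left(- \frac{1}{450}\right) + \frac{1}{37} \cdot 17 \cdot \frac{1}{2536}\right) - 22840\right) - 30715 = \left(\left(\frac{2228}{225} + \frac{1}{37} \cdot 17 \cdot \frac{1}{2536}\right) - 22840\right) - 30715 = \left(\left(\frac{2228}{225} + \frac{17}{37} \cdot \frac{1}{2536}\right) - 22840\right) - 30715 = \left(\left(\frac{2228}{225} + \frac{17}{93832}\right) - 22840\right) - 30715 = \left(\frac{209061521}{21112200} - 22840\right) - 30715 = - \frac{481993586479}{21112200} - 30715 = - \frac{1130454809479}{21112200}$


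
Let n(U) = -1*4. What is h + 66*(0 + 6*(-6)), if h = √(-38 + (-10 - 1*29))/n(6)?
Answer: -2376 - I*√77/4 ≈ -2376.0 - 2.1937*I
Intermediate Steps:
n(U) = -4
h = -I*√77/4 (h = √(-38 + (-10 - 1*29))/(-4) = √(-38 + (-10 - 29))*(-¼) = √(-38 - 39)*(-¼) = √(-77)*(-¼) = (I*√77)*(-¼) = -I*√77/4 ≈ -2.1937*I)
h + 66*(0 + 6*(-6)) = -I*√77/4 + 66*(0 + 6*(-6)) = -I*√77/4 + 66*(0 - 36) = -I*√77/4 + 66*(-36) = -I*√77/4 - 2376 = -2376 - I*√77/4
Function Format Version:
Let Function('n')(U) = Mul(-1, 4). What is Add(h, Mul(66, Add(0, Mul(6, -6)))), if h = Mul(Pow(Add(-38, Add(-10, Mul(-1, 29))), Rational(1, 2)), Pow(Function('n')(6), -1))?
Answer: Add(-2376, Mul(Rational(-1, 4), I, Pow(77, Rational(1, 2)))) ≈ Add(-2376.0, Mul(-2.1937, I))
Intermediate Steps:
Function('n')(U) = -4
h = Mul(Rational(-1, 4), I, Pow(77, Rational(1, 2))) (h = Mul(Pow(Add(-38, Add(-10, Mul(-1, 29))), Rational(1, 2)), Pow(-4, -1)) = Mul(Pow(Add(-38, Add(-10, -29)), Rational(1, 2)), Rational(-1, 4)) = Mul(Pow(Add(-38, -39), Rational(1, 2)), Rational(-1, 4)) = Mul(Pow(-77, Rational(1, 2)), Rational(-1, 4)) = Mul(Mul(I, Pow(77, Rational(1, 2))), Rational(-1, 4)) = Mul(Rational(-1, 4), I, Pow(77, Rational(1, 2))) ≈ Mul(-2.1937, I))
Add(h, Mul(66, Add(0, Mul(6, -6)))) = Add(Mul(Rational(-1, 4), I, Pow(77, Rational(1, 2))), Mul(66, Add(0, Mul(6, -6)))) = Add(Mul(Rational(-1, 4), I, Pow(77, Rational(1, 2))), Mul(66, Add(0, -36))) = Add(Mul(Rational(-1, 4), I, Pow(77, Rational(1, 2))), Mul(66, -36)) = Add(Mul(Rational(-1, 4), I, Pow(77, Rational(1, 2))), -2376) = Add(-2376, Mul(Rational(-1, 4), I, Pow(77, Rational(1, 2))))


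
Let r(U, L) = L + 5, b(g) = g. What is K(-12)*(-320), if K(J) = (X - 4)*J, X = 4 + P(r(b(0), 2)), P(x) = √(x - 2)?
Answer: 3840*√5 ≈ 8586.5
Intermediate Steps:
r(U, L) = 5 + L
P(x) = √(-2 + x)
X = 4 + √5 (X = 4 + √(-2 + (5 + 2)) = 4 + √(-2 + 7) = 4 + √5 ≈ 6.2361)
K(J) = J*√5 (K(J) = ((4 + √5) - 4)*J = √5*J = J*√5)
K(-12)*(-320) = -12*√5*(-320) = 3840*√5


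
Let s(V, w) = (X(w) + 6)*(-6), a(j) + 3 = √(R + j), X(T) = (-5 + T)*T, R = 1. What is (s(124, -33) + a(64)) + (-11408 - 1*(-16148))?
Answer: -2823 + √65 ≈ -2814.9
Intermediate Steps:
X(T) = T*(-5 + T)
a(j) = -3 + √(1 + j)
s(V, w) = -36 - 6*w*(-5 + w) (s(V, w) = (w*(-5 + w) + 6)*(-6) = (6 + w*(-5 + w))*(-6) = -36 - 6*w*(-5 + w))
(s(124, -33) + a(64)) + (-11408 - 1*(-16148)) = ((-36 - 6*(-33)*(-5 - 33)) + (-3 + √(1 + 64))) + (-11408 - 1*(-16148)) = ((-36 - 6*(-33)*(-38)) + (-3 + √65)) + (-11408 + 16148) = ((-36 - 7524) + (-3 + √65)) + 4740 = (-7560 + (-3 + √65)) + 4740 = (-7563 + √65) + 4740 = -2823 + √65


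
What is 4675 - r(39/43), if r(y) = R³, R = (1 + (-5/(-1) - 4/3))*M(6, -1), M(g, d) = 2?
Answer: 104273/27 ≈ 3862.0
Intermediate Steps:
R = 28/3 (R = (1 + (-5/(-1) - 4/3))*2 = (1 + (-5*(-1) - 4*⅓))*2 = (1 + (5 - 4/3))*2 = (1 + 11/3)*2 = (14/3)*2 = 28/3 ≈ 9.3333)
r(y) = 21952/27 (r(y) = (28/3)³ = 21952/27)
4675 - r(39/43) = 4675 - 1*21952/27 = 4675 - 21952/27 = 104273/27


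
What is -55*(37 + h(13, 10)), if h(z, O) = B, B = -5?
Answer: -1760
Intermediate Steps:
h(z, O) = -5
-55*(37 + h(13, 10)) = -55*(37 - 5) = -55*32 = -1760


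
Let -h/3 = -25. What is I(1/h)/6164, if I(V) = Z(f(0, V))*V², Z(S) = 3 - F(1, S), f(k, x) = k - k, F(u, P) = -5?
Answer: 2/8668125 ≈ 2.3073e-7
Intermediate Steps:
h = 75 (h = -3*(-25) = 75)
f(k, x) = 0
Z(S) = 8 (Z(S) = 3 - 1*(-5) = 3 + 5 = 8)
I(V) = 8*V²
I(1/h)/6164 = (8*(1/75)²)/6164 = (8*(1/75)²)*(1/6164) = (8*(1/5625))*(1/6164) = (8/5625)*(1/6164) = 2/8668125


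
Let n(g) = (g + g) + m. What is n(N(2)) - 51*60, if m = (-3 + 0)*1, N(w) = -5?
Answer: -3073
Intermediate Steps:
m = -3 (m = -3*1 = -3)
n(g) = -3 + 2*g (n(g) = (g + g) - 3 = 2*g - 3 = -3 + 2*g)
n(N(2)) - 51*60 = (-3 + 2*(-5)) - 51*60 = (-3 - 10) - 3060 = -13 - 3060 = -3073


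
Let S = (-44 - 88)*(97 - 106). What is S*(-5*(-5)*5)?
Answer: 148500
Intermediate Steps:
S = 1188 (S = -132*(-9) = 1188)
S*(-5*(-5)*5) = 1188*(-5*(-5)*5) = 1188*(25*5) = 1188*125 = 148500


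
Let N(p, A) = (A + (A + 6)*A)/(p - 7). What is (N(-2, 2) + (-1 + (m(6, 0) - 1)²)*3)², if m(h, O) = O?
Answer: 4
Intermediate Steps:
N(p, A) = (A + A*(6 + A))/(-7 + p) (N(p, A) = (A + (6 + A)*A)/(-7 + p) = (A + A*(6 + A))/(-7 + p))
(N(-2, 2) + (-1 + (m(6, 0) - 1)²)*3)² = (2*(7 + 2)/(-7 - 2) + (-1 + (0 - 1)²)*3)² = (2*9/(-9) + (-1 + (-1)²)*3)² = (2*(-⅑)*9 + (-1 + 1)*3)² = (-2 + 0*3)² = (-2 + 0)² = (-2)² = 4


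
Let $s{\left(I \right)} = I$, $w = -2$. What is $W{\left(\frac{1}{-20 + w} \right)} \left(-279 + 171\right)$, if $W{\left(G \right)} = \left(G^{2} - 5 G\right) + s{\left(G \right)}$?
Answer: $- \frac{2403}{121} \approx -19.859$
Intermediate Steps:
$W{\left(G \right)} = G^{2} - 4 G$ ($W{\left(G \right)} = \left(G^{2} - 5 G\right) + G = G^{2} - 4 G$)
$W{\left(\frac{1}{-20 + w} \right)} \left(-279 + 171\right) = \frac{-4 + \frac{1}{-20 - 2}}{-20 - 2} \left(-279 + 171\right) = \frac{-4 + \frac{1}{-22}}{-22} \left(-108\right) = - \frac{-4 - \frac{1}{22}}{22} \left(-108\right) = \left(- \frac{1}{22}\right) \left(- \frac{89}{22}\right) \left(-108\right) = \frac{89}{484} \left(-108\right) = - \frac{2403}{121}$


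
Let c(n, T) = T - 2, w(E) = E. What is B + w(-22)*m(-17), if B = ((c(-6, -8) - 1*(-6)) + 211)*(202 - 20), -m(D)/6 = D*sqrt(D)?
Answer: 37674 - 2244*I*sqrt(17) ≈ 37674.0 - 9252.3*I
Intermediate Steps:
c(n, T) = -2 + T
m(D) = -6*D**(3/2) (m(D) = -6*D*sqrt(D) = -6*D**(3/2))
B = 37674 (B = (((-2 - 8) - 1*(-6)) + 211)*(202 - 20) = ((-10 + 6) + 211)*182 = (-4 + 211)*182 = 207*182 = 37674)
B + w(-22)*m(-17) = 37674 - (-132)*(-17)**(3/2) = 37674 - (-132)*(-17*I*sqrt(17)) = 37674 - 2244*I*sqrt(17)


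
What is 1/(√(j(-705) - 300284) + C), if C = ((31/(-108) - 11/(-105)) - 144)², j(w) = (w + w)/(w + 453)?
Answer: 4244152180361360400/88290982750887399466561 - 4860913680000*I*√529691106/88290982750887399466561 ≈ 4.807e-5 - 1.2671e-6*I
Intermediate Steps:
j(w) = 2*w/(453 + w) (j(w) = (2*w)/(453 + w) = 2*w/(453 + w))
C = 297034810081/14288400 (C = ((31*(-1/108) - 11*(-1/105)) - 144)² = ((-31/108 + 11/105) - 144)² = (-689/3780 - 144)² = (-545009/3780)² = 297034810081/14288400 ≈ 20789.)
1/(√(j(-705) - 300284) + C) = 1/(√(2*(-705)/(453 - 705) - 300284) + 297034810081/14288400) = 1/(√(2*(-705)/(-252) - 300284) + 297034810081/14288400) = 1/(√(2*(-705)*(-1/252) - 300284) + 297034810081/14288400) = 1/(√(235/42 - 300284) + 297034810081/14288400) = 1/(√(-12611693/42) + 297034810081/14288400) = 1/(I*√529691106/42 + 297034810081/14288400) = 1/(297034810081/14288400 + I*√529691106/42)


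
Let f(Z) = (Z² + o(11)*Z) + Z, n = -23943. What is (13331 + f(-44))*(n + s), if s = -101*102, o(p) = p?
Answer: -504737055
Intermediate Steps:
f(Z) = Z² + 12*Z (f(Z) = (Z² + 11*Z) + Z = Z² + 12*Z)
s = -10302
(13331 + f(-44))*(n + s) = (13331 - 44*(12 - 44))*(-23943 - 10302) = (13331 - 44*(-32))*(-34245) = (13331 + 1408)*(-34245) = 14739*(-34245) = -504737055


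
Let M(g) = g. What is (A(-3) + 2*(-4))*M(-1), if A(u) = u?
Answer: 11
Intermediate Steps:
(A(-3) + 2*(-4))*M(-1) = (-3 + 2*(-4))*(-1) = (-3 - 8)*(-1) = -11*(-1) = 11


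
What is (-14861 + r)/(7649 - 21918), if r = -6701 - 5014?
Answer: 26576/14269 ≈ 1.8625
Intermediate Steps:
r = -11715
(-14861 + r)/(7649 - 21918) = (-14861 - 11715)/(7649 - 21918) = -26576/(-14269) = -26576*(-1/14269) = 26576/14269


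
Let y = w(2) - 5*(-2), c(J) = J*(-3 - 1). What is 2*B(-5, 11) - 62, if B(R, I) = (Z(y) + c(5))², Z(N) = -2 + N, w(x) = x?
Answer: 138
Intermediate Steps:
c(J) = -4*J (c(J) = J*(-4) = -4*J)
y = 12 (y = 2 - 5*(-2) = 2 + 10 = 12)
B(R, I) = 100 (B(R, I) = ((-2 + 12) - 4*5)² = (10 - 20)² = (-10)² = 100)
2*B(-5, 11) - 62 = 2*100 - 62 = 200 - 62 = 138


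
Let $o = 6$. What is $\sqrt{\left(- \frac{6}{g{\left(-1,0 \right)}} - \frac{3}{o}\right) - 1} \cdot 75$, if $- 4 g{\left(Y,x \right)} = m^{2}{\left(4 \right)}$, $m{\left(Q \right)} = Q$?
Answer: $0$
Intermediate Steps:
$g{\left(Y,x \right)} = -4$ ($g{\left(Y,x \right)} = - \frac{4^{2}}{4} = \left(- \frac{1}{4}\right) 16 = -4$)
$\sqrt{\left(- \frac{6}{g{\left(-1,0 \right)}} - \frac{3}{o}\right) - 1} \cdot 75 = \sqrt{\left(- \frac{6}{-4} - \frac{3}{6}\right) - 1} \cdot 75 = \sqrt{\left(\left(-6\right) \left(- \frac{1}{4}\right) - \frac{1}{2}\right) - 1} \cdot 75 = \sqrt{\left(\frac{3}{2} - \frac{1}{2}\right) - 1} \cdot 75 = \sqrt{1 - 1} \cdot 75 = \sqrt{0} \cdot 75 = 0 \cdot 75 = 0$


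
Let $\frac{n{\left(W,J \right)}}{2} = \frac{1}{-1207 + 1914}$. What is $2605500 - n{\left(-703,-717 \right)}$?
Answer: $\frac{1842088498}{707} \approx 2.6055 \cdot 10^{6}$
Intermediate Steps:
$n{\left(W,J \right)} = \frac{2}{707}$ ($n{\left(W,J \right)} = \frac{2}{-1207 + 1914} = \frac{2}{707}$)
$2605500 - n{\left(-703,-717 \right)} = 2605500 - \frac{2}{707} = \frac{1842088498}{707}$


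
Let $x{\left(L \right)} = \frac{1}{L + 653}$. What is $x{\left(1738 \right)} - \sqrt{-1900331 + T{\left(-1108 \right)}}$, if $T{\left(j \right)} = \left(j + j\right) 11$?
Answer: $\frac{1}{2391} - i \sqrt{1924707} \approx 0.00041824 - 1387.3 i$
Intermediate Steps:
$T{\left(j \right)} = 22 j$ ($T{\left(j \right)} = 2 j 11 = 22 j$)
$x{\left(L \right)} = \frac{1}{653 + L}$
$x{\left(1738 \right)} - \sqrt{-1900331 + T{\left(-1108 \right)}} = \frac{1}{653 + 1738} - \sqrt{-1900331 + 22 \left(-1108\right)} = \frac{1}{2391} - \sqrt{-1900331 - 24376} = \frac{1}{2391} - \sqrt{-1924707} = \frac{1}{2391} - i \sqrt{1924707}$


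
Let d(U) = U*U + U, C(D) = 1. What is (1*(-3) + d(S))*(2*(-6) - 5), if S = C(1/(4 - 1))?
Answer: 17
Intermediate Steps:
S = 1
d(U) = U + U² (d(U) = U² + U = U + U²)
(1*(-3) + d(S))*(2*(-6) - 5) = (1*(-3) + 1*(1 + 1))*(2*(-6) - 5) = (-3 + 1*2)*(-12 - 5) = (-3 + 2)*(-17) = -1*(-17) = 17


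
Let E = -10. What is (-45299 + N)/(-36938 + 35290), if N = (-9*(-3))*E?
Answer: 45569/1648 ≈ 27.651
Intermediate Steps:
N = -270 (N = -9*(-3)*(-10) = 27*(-10) = -270)
(-45299 + N)/(-36938 + 35290) = (-45299 - 270)/(-36938 + 35290) = -45569/(-1648) = -45569*(-1/1648) = 45569/1648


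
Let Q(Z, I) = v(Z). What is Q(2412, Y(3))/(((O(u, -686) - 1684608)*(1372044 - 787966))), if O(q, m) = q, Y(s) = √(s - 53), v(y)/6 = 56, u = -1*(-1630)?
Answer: -84/245747606071 ≈ -3.4181e-10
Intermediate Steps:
u = 1630
v(y) = 336 (v(y) = 6*56 = 336)
Y(s) = √(-53 + s)
Q(Z, I) = 336
Q(2412, Y(3))/(((O(u, -686) - 1684608)*(1372044 - 787966))) = 336/(((1630 - 1684608)*(1372044 - 787966))) = 336/((-1682978*584078)) = 336/(-982990424284) = 336*(-1/982990424284) = -84/245747606071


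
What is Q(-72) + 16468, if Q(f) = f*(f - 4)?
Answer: 21940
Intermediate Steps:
Q(f) = f*(-4 + f)
Q(-72) + 16468 = -72*(-4 - 72) + 16468 = -72*(-76) + 16468 = 5472 + 16468 = 21940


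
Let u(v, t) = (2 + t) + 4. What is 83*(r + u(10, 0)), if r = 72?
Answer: 6474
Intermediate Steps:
u(v, t) = 6 + t
83*(r + u(10, 0)) = 83*(72 + (6 + 0)) = 83*(72 + 6) = 83*78 = 6474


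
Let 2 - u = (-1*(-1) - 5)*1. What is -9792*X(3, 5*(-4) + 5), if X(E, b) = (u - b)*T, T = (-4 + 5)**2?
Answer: -205632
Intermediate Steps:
u = 6 (u = 2 - (-1*(-1) - 5) = 2 - (1 - 5) = 2 - (-4) = 2 - 1*(-4) = 2 + 4 = 6)
T = 1 (T = 1**2 = 1)
X(E, b) = 6 - b (X(E, b) = (6 - b)*1 = 6 - b)
-9792*X(3, 5*(-4) + 5) = -9792*(6 - (5*(-4) + 5)) = -9792*(6 - (-20 + 5)) = -9792*(6 - 1*(-15)) = -9792*(6 + 15) = -9792*21 = -205632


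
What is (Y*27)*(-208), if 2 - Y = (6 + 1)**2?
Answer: 263952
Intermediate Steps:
Y = -47 (Y = 2 - (6 + 1)**2 = 2 - 1*7**2 = 2 - 1*49 = 2 - 49 = -47)
(Y*27)*(-208) = -47*27*(-208) = -1269*(-208) = 263952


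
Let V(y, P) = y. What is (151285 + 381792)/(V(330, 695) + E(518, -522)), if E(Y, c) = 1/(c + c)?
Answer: 556532388/344519 ≈ 1615.4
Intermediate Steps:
E(Y, c) = 1/(2*c)
(151285 + 381792)/(V(330, 695) + E(518, -522)) = (151285 + 381792)/(330 + (1/2)/(-522)) = 533077/(330 + (1/2)*(-1/522)) = 533077/(330 - 1/1044) = 533077/(344519/1044) = 533077*(1044/344519) = 556532388/344519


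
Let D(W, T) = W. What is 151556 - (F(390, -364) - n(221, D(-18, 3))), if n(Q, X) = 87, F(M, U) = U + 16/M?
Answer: 29641357/195 ≈ 1.5201e+5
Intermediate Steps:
151556 - (F(390, -364) - n(221, D(-18, 3))) = 151556 - ((-364 + 16/390) - 1*87) = 151556 - ((-364 + 16*(1/390)) - 87) = 151556 - ((-364 + 8/195) - 87) = 151556 - (-70972/195 - 87) = 151556 - 1*(-87937/195) = 151556 + 87937/195 = 29641357/195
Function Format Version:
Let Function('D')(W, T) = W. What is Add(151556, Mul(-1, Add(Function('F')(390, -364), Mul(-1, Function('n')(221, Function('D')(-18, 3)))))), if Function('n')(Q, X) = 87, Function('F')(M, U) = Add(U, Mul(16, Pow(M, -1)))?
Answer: Rational(29641357, 195) ≈ 1.5201e+5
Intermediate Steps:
Add(151556, Mul(-1, Add(Function('F')(390, -364), Mul(-1, Function('n')(221, Function('D')(-18, 3)))))) = Add(151556, Mul(-1, Add(Add(-364, Mul(16, Pow(390, -1))), Mul(-1, 87)))) = Add(151556, Mul(-1, Add(Add(-364, Mul(16, Rational(1, 390))), -87))) = Add(151556, Mul(-1, Add(Add(-364, Rational(8, 195)), -87))) = Add(151556, Mul(-1, Add(Rational(-70972, 195), -87))) = Add(151556, Mul(-1, Rational(-87937, 195))) = Add(151556, Rational(87937, 195)) = Rational(29641357, 195)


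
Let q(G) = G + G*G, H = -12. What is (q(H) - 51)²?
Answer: 6561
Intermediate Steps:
q(G) = G + G²
(q(H) - 51)² = (-12*(1 - 12) - 51)² = (-12*(-11) - 51)² = (132 - 51)² = 81² = 6561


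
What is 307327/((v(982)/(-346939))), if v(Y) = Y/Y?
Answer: -106623722053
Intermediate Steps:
v(Y) = 1
307327/((v(982)/(-346939))) = 307327/((1/(-346939))) = 307327/((1*(-1/346939))) = 307327/(-1/346939) = 307327*(-346939) = -106623722053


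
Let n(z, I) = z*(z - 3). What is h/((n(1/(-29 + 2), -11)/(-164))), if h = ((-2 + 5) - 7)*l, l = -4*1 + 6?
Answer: 11664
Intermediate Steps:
l = 2 (l = -4 + 6 = 2)
n(z, I) = z*(-3 + z)
h = -8 (h = ((-2 + 5) - 7)*2 = (3 - 7)*2 = -4*2 = -8)
h/((n(1/(-29 + 2), -11)/(-164))) = -8*(-164*(-29 + 2)/(-3 + 1/(-29 + 2))) = -8*4428/(-3 + 1/(-27)) = -8*4428/(-3 - 1/27) = -8/(-1/27*(-82/27)*(-1/164)) = -8/((82/729)*(-1/164)) = -8/(-1/1458) = -8*(-1458) = 11664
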